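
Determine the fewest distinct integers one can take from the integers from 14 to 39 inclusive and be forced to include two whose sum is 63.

Two chosen integers sum to 63 exactly when both halves of some pair {x, 63−x} with 24 ≤ x ≤ 63−x ≤ 39 are chosen — 8 such pairs.
The remaining 10 elements (those with no distinct partner in range) can never complete a 63-sum, so the worst case takes all of them and one from each pair: 10 + 8 = 18.
The 19th integer has to be the second member of some pair, so 18 + 1 = 19.

19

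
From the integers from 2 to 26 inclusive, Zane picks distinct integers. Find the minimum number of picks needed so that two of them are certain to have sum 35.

17

Two chosen integers sum to 35 exactly when both halves of some pair {x, 35−x} with 9 ≤ x ≤ 35−x ≤ 26 are chosen — 9 such pairs.
The remaining 7 elements (those with no distinct partner in range) can never complete a 35-sum, so the worst case takes all of them and one from each pair: 7 + 9 = 16.
The 17th integer has to be the second member of some pair, so 16 + 1 = 17.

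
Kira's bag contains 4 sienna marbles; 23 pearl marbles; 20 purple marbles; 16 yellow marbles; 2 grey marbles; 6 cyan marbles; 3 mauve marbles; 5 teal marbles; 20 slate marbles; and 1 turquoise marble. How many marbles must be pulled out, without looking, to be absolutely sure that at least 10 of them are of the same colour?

The 10 colours are the holes; the marbles drawn are the pigeons.
To avoid 10 of any one colour, the worst case takes at most 9 of each colour, or every marble of a colour that has fewer than 9.
That gives 4 + 9 + 9 + 9 + 2 + 6 + 3 + 5 + 9 + 1 = 57 marbles with no colour reaching 10.
The next marble forces some colour to 10, so 57 + 1 = 58.

58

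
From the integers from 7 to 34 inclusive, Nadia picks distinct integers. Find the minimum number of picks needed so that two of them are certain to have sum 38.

17

Group the elements by complementary pair {x, 38−x}: {7,31}, {8,30}, {9,29}, …, giving 12 two-element pairs, the single value 19 (it cannot pair with itself since the integers are distinct), and 3 integers whose partner 38−x falls outside [7,34].
Pigeonhole: treating each of those 16 groups as a pigeonhole, one can pick one integer per group — 16 integers — with no two summing to 38.
The 17th integer lands in an occupied pair, forcing a sum of 38.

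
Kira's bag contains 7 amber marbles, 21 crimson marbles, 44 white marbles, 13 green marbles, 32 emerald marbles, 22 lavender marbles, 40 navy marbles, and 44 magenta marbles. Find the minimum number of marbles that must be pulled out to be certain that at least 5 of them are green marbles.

In the worst case for collecting green marbles, every non-green marble comes out first.
There are 7 + 21 + 44 + 32 + 22 + 40 + 44 = 210 non-green marbles altogether.
After those, each further marble must be green, so 210 + 5 = 215 draws guarantee 5 green marbles.

215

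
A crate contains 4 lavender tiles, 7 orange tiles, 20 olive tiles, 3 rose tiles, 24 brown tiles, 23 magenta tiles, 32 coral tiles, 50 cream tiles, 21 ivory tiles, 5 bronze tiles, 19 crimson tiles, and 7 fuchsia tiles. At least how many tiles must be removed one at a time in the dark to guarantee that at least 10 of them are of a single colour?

90

By pigeonhole, the 12 colours are the holes; the tiles drawn are the pigeons.
To avoid 10 of any one colour, the worst case takes at most 9 of each colour, or every tile of a colour that has fewer than 9.
That gives 4 + 7 + 9 + 3 + 9 + 9 + 9 + 9 + 9 + 5 + 9 + 7 = 89 tiles with no colour reaching 10.
The next tile forces some colour to 10, so 89 + 1 = 90.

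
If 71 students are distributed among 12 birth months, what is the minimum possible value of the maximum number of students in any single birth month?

The 12 birth months are the holes and the 71 students are the pigeons.
If every birth month held at most 5 students, the total would be at most 12 × 5 = 60, which is less than 71.
So some birth month holds at least ⌈71/12⌉ = 6 students.

6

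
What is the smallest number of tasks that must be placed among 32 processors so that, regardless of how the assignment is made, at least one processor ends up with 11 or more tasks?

With 320 tasks one could put exactly 10 in each of the 32 processors, and no processor would reach 11.
One more task must land in a processor that already has 10, giving it 11.
So 32 × 10 + 1 = 321 tasks are required.

321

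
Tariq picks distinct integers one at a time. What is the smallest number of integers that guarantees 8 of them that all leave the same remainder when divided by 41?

288

The 41 residue classes mod 41 are the pigeonholes.
With 287 integers one could put 7 in each residue class and have no class reach 8.
The 288th integer pushes some class to 8, so 41·7 + 1 = 288.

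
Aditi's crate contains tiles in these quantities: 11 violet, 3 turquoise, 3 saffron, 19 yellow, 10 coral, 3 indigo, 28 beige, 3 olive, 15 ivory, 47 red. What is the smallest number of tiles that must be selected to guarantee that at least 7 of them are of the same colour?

By pigeonhole, the 10 colours are the holes; the tiles drawn are the pigeons.
To avoid 7 of any one colour, the worst case takes at most 6 of each colour, or every tile of a colour that has fewer than 6.
That gives 6 + 3 + 3 + 6 + 6 + 3 + 6 + 3 + 6 + 6 = 48 tiles with no colour reaching 7.
The next tile forces some colour to 7, so 48 + 1 = 49.

49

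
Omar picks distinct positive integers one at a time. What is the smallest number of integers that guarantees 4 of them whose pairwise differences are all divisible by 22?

Integers whose pairwise differences are multiples of 22 are exactly those sharing a remainder mod 22. By pigeonhole, the 22 residue classes mod 22 are the pigeonholes.
With 66 integers one could put 3 in each residue class and have no class reach 4.
The 67th integer pushes some class to 4, so 22·3 + 1 = 67.

67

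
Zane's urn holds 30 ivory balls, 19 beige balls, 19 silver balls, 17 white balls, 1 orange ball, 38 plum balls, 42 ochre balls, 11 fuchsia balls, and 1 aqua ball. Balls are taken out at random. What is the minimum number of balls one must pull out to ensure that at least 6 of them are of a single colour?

Put each drawn ball into a box by colour. The largest draw with every box below 6 takes min(count, 5) from each colour; colours with fewer than 5 contribute all they have.
Σ min(cᵢ, 5) = 5 + 5 + 5 + 5 + 1 + 5 + 5 + 5 + 1 = 37.
Draw number 37 + 1 = 38 must push one box to 6.

38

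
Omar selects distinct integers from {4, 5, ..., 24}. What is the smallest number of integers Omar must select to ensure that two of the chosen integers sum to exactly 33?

14

Group the elements by complementary pair {x, 33−x}: {9,24}, {10,23}, {11,22}, …, giving 8 two-element pairs and 5 integers whose partner 33−x falls outside [4,24].
Treating each of those 13 groups as a pigeonhole, one can pick one integer per group — 13 integers — with no two summing to 33.
The 14th integer lands in an occupied pair, forcing a sum of 33.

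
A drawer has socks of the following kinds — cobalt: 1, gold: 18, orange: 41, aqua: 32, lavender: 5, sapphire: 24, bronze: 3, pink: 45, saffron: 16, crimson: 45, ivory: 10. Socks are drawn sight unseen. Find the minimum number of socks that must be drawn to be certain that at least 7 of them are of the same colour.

An adversary could hand out at most 6 socks per colour (cobalt, lavender, bronze run out sooner): 1 + 6 + 6 + 6 + 5 + 6 + 3 + 6 + 6 + 6 + 6 = 57 socks and still no colour has 7.
One more sock lands in a colour already at 6, so 58 draws are enough and 57 are not.

58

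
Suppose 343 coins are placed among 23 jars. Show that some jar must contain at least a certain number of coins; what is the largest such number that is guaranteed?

15

By pigeonhole, the 23 jars are the holes and the 343 coins are the pigeons.
If every jar held at most 14 coins, the total would be at most 23 × 14 = 322, which is less than 343.
So some jar holds at least ⌈343/23⌉ = 15 coins.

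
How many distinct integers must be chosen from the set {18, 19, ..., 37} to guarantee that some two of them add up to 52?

Two chosen integers sum to 52 exactly when both halves of some pair {x, 52−x} with 18 ≤ x ≤ 52−x ≤ 34 are chosen — 8 such pairs.
The remaining 4 elements (those with no distinct partner in range) can never complete a 52-sum, so the worst case takes all of them and one from each pair: 4 + 8 = 12.
The 13th integer has to be the second member of some pair, so 12 + 1 = 13.

13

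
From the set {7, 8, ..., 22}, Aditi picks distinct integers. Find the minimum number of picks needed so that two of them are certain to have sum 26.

Group the elements by complementary pair {x, 26−x}: {7,19}, {8,18}, {9,17}, …, giving 6 two-element pairs, the single value 13 (it cannot pair with itself since the integers are distinct), and 3 integers whose partner 26−x falls outside [7,22].
By the pigeonhole principle, treating each of those 10 groups as a pigeonhole, one can pick one integer per group — 10 integers — with no two summing to 26.
The 11th integer lands in an occupied pair, forcing a sum of 26.

11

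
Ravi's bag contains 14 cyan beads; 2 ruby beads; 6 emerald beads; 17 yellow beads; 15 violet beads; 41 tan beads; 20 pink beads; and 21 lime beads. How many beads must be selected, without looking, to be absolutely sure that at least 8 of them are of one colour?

51

Pigeonhole: the 8 colours are the holes; the beads drawn are the pigeons.
To avoid 8 of any one colour, the worst case takes at most 7 of each colour, or every bead of a colour that has fewer than 7.
That gives 7 + 2 + 6 + 7 + 7 + 7 + 7 + 7 = 50 beads with no colour reaching 8.
The next bead forces some colour to 8, so 50 + 1 = 51.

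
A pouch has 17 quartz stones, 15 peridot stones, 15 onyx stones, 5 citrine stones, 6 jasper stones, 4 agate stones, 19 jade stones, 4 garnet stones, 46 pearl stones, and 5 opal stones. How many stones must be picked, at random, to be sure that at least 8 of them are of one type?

60

Put each drawn stone into a box by type. The largest draw with every box below 8 takes min(count, 7) from each type; types with fewer than 7 contribute all they have.
Σ min(cᵢ, 7) = 7 + 7 + 7 + 5 + 6 + 4 + 7 + 4 + 7 + 5 = 59.
Draw number 59 + 1 = 60 must push one box to 8.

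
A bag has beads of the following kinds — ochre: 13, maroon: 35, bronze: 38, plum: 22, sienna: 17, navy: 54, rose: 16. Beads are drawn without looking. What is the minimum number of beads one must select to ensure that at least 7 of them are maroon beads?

In the worst case for collecting maroon beads, every non-maroon bead comes out first.
There are 13 + 38 + 22 + 17 + 54 + 16 = 160 non-maroon beads altogether.
After those, each further bead must be maroon, so 160 + 7 = 167 draws guarantee 7 maroon beads.

167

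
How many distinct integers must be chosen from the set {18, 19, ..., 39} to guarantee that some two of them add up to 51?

15

Group the elements by complementary pair {x, 51−x}: {18,33}, {19,32}, {20,31}, …, giving 8 two-element pairs and 6 integers whose partner 51−x falls outside [18,39].
By the pigeonhole principle, treating each of those 14 groups as a pigeonhole, one can pick one integer per group — 14 integers — with no two summing to 51.
The 15th integer lands in an occupied pair, forcing a sum of 51.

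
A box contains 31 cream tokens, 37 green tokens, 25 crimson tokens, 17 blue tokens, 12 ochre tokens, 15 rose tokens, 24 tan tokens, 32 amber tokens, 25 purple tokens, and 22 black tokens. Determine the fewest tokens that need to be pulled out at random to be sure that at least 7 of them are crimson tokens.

In the worst case for collecting crimson tokens, every non-crimson token comes out first.
There are 31 + 37 + 17 + 12 + 15 + 24 + 32 + 25 + 22 = 215 non-crimson tokens altogether.
After those, each further token must be crimson, so 215 + 7 = 222 draws guarantee 7 crimson tokens.

222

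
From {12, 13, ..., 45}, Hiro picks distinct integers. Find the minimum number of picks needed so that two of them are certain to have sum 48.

23

A set avoiding the sum 48 can contain at most one of each pair {x, 48−x}, plus the 10 elements whose complement lies outside the range or equal to its own complement.
The integers 24, …, 45 (22 of them) are such a set: any two sum to at least 24+25 = 49 > 48.
Any 23rd integer completes one of the 12 pairs, so 23 choices force a sum of 48.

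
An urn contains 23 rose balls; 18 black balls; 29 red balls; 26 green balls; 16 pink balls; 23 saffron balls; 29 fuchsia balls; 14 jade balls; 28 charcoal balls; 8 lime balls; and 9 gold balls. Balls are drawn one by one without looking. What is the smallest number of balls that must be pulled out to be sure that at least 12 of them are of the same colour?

Pigeonhole: put each drawn ball into a box by colour. The largest draw with every box below 12 takes min(count, 11) from each colour; colours with fewer than 11 contribute all they have.
Σ min(cᵢ, 11) = 11 + 11 + 11 + 11 + 11 + 11 + 11 + 11 + 11 + 8 + 9 = 116.
Draw number 116 + 1 = 117 must push one box to 12.

117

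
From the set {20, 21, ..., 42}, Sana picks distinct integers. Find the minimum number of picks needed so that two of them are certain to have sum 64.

A set avoiding the sum 64 can contain at most one of each pair {x, 64−x}, plus the 3 elements whose complement lies outside the range or equal to its own complement.
The integers 20, …, 32 (13 of them) are such a set: any two sum to at least 20+21 = 41 and at most 31+32 = 63 < 64.
Any 14th integer completes one of the 10 pairs, so 14 choices force a sum of 64.

14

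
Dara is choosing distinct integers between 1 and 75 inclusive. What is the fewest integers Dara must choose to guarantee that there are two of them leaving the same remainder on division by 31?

By pigeonhole, the 31 residue classes mod 31 are the pigeonholes.
With 31 integers one could put 1 in each residue class and have no class reach 2.
The 32nd integer pushes some class to 2, so 31·1 + 1 = 32.

32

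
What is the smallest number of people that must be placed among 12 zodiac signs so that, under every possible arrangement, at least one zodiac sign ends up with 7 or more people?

With 72 people one could put exactly 6 in each of the 12 zodiac signs, and no zodiac sign would reach 7.
One more person must land in a zodiac sign that already has 6, giving it 7.
So 12 × 6 + 1 = 73 people are required.

73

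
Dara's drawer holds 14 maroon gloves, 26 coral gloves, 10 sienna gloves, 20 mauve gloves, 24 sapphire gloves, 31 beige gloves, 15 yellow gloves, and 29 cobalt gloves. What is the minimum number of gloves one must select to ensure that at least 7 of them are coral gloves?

In the worst case for collecting coral gloves, every non-coral glove comes out first.
There are 14 + 10 + 20 + 24 + 31 + 15 + 29 = 143 non-coral gloves altogether.
After those, each further glove must be coral, so 143 + 7 = 150 draws guarantee 7 coral gloves.

150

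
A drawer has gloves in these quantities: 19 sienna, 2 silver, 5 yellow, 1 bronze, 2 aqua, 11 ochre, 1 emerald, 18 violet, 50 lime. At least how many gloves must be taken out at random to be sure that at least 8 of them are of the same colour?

By the pigeonhole principle, the 9 colours are the holes; the gloves drawn are the pigeons.
To avoid 8 of any one colour, the worst case takes at most 7 of each colour, or every glove of a colour that has fewer than 7.
That gives 7 + 2 + 5 + 1 + 2 + 7 + 1 + 7 + 7 = 39 gloves with no colour reaching 8.
The next glove forces some colour to 8, so 39 + 1 = 40.

40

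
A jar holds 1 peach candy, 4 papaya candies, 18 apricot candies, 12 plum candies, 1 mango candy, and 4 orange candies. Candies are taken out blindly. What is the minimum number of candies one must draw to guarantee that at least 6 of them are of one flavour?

21

An adversary could hand out at most 5 candies per flavour (4 flavours run out sooner): 1 + 4 + 5 + 5 + 1 + 4 = 20 candies and still no flavour has 6.
One more candy lands in a flavour already at 5, so 21 draws are enough and 20 are not.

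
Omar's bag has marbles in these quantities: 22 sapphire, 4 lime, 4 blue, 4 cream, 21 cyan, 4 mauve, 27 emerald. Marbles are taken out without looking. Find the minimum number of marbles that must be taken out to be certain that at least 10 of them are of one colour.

44

The 7 colours are the holes; the marbles drawn are the pigeons.
To avoid 10 of any one colour, the worst case takes at most 9 of each colour, or every marble of a colour that has fewer than 9.
That gives 9 + 4 + 4 + 4 + 9 + 4 + 9 = 43 marbles with no colour reaching 10.
The next marble forces some colour to 10, so 43 + 1 = 44.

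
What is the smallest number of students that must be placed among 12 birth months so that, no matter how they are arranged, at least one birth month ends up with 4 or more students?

With 36 students one could put exactly 3 in each of the 12 birth months, and no birth month would reach 4.
Pigeonhole: one more student must land in a birth month that already has 3, giving it 4.
So 12 × 3 + 1 = 37 students are required.

37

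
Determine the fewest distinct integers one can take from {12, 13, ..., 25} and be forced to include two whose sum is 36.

9

Group the elements by complementary pair {x, 36−x}: {12,24}, {13,23}, {14,22}, …, giving 6 two-element pairs, the single value 18 (it cannot pair with itself since the integers are distinct), and 1 integer whose partner 36−x falls outside [12,25].
By pigeonhole, treating each of those 8 groups as a pigeonhole, one can pick one integer per group — 8 integers — with no two summing to 36.
The 9th integer lands in an occupied pair, forcing a sum of 36.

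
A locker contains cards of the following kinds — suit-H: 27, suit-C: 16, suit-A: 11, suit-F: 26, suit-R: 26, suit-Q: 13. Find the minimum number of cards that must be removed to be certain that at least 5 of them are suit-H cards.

In the worst case for collecting suit-H cards, every non-suit-H card comes out first.
There are 16 + 11 + 26 + 26 + 13 = 92 non-suit-H cards altogether.
After those, each further card must be suit-H, so 92 + 5 = 97 draws guarantee 5 suit-H cards.

97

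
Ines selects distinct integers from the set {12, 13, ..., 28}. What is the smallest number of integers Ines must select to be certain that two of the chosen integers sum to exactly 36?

Two chosen integers sum to 36 exactly when both halves of some pair {x, 36−x} with 12 ≤ x ≤ 36−x ≤ 24 are chosen — 6 such pairs.
The remaining 5 elements (those with no distinct partner in range) can never complete a 36-sum, so the worst case takes all of them and one from each pair: 5 + 6 = 11.
By pigeonhole, the 12th integer has to be the second member of some pair, so 11 + 1 = 12.

12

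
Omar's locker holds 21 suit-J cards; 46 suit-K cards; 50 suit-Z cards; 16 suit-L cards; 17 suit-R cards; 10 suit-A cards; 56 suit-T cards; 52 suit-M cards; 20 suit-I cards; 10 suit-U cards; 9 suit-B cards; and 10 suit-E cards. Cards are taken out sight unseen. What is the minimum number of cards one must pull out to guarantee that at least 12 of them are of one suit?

128

Put each drawn card into a box by suit. The largest draw with every box below 12 takes min(count, 11) from each suit; suits with fewer than 11 contribute all they have.
Σ min(cᵢ, 11) = 11 + 11 + 11 + 11 + 11 + 10 + 11 + 11 + 11 + 10 + 9 + 10 = 127.
Draw number 127 + 1 = 128 must push one box to 12.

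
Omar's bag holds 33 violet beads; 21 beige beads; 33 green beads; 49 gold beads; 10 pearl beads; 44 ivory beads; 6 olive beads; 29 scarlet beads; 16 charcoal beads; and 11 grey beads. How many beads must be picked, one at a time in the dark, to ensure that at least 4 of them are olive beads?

250

In the worst case for collecting olive beads, every non-olive bead comes out first.
There are 33 + 21 + 33 + 49 + 10 + 44 + 29 + 16 + 11 = 246 non-olive beads altogether.
After those, each further bead must be olive, so 246 + 4 = 250 draws guarantee 4 olive beads.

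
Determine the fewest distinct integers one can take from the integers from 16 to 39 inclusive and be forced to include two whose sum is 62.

A set avoiding the sum 62 can contain at most one of each pair {x, 62−x}, plus the 8 elements whose complement lies outside the range or equal to its own complement.
The integers 16, …, 31 (16 of them) are such a set: any two sum to at least 16+17 = 33 and at most 30+31 = 61 < 62.
Any 17th integer completes one of the 8 pairs, so 17 choices force a sum of 62.

17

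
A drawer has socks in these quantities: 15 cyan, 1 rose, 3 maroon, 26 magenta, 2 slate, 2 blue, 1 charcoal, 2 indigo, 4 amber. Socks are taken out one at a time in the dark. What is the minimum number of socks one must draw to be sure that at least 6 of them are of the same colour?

26

Pigeonhole: the 9 colours are the holes; the socks drawn are the pigeons.
To avoid 6 of any one colour, the worst case takes at most 5 of each colour, or every sock of a colour that has fewer than 5.
That gives 5 + 1 + 3 + 5 + 2 + 2 + 1 + 2 + 4 = 25 socks with no colour reaching 6.
The next sock forces some colour to 6, so 25 + 1 = 26.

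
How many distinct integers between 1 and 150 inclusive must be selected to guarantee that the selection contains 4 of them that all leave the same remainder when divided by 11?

34

By pigeonhole, the 11 residue classes mod 11 are the pigeonholes.
With 33 integers one could put 3 in each residue class and have no class reach 4.
The 34th integer pushes some class to 4, so 11·3 + 1 = 34.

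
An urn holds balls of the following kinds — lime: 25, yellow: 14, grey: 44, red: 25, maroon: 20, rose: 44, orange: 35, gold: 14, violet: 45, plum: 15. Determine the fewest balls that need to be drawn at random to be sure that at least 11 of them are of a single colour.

By pigeonhole, put each drawn ball into a box by colour. The largest draw with every box below 11 takes min(count, 10) from each colour.
Σ min(cᵢ, 10) = 10 + 10 + 10 + 10 + 10 + 10 + 10 + 10 + 10 + 10 = 100.
Draw number 100 + 1 = 101 must push one box to 11.

101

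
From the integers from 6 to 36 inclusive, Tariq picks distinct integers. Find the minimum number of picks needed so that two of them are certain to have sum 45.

Two chosen integers sum to 45 exactly when both halves of some pair {x, 45−x} with 9 ≤ x ≤ 45−x ≤ 36 are chosen — 14 such pairs.
The remaining 3 elements (those with no distinct partner in range) can never complete a 45-sum, so the worst case takes all of them and one from each pair: 3 + 14 = 17.
The 18th integer has to be the second member of some pair, so 17 + 1 = 18.

18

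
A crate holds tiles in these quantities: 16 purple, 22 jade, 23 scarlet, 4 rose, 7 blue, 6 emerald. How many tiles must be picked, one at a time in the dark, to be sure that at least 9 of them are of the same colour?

42

Put each drawn tile into a box by colour. The largest draw with every box below 9 takes min(count, 8) from each colour; colours with fewer than 8 contribute all they have.
Σ min(cᵢ, 8) = 8 + 8 + 8 + 4 + 7 + 6 = 41.
Draw number 41 + 1 = 42 must push one box to 9.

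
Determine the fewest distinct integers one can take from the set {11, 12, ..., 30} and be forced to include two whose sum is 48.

15

A set avoiding the sum 48 can contain at most one of each pair {x, 48−x}, plus the 8 elements whose complement lies outside the range or equal to its own complement.
The integers 11, …, 24 (14 of them) are such a set: any two sum to at least 11+12 = 23 and at most 23+24 = 47 < 48.
By the pigeonhole principle, any 15th integer completes one of the 6 pairs, so 15 choices force a sum of 48.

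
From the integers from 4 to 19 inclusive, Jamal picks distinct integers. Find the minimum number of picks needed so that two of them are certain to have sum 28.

A set avoiding the sum 28 can contain at most one of each pair {x, 28−x}, plus the 6 elements whose complement lies outside the range or equal to its own complement.
The integers 4, …, 14 (11 of them) are such a set: any two sum to at least 4+5 = 9 and at most 13+14 = 27 < 28.
Any 12th integer completes one of the 5 pairs, so 12 choices force a sum of 28.

12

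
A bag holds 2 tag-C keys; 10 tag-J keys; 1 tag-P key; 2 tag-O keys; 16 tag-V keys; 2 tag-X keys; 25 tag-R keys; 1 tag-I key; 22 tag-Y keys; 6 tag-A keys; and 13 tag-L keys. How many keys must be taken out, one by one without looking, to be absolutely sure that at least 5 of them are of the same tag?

The 11 tags are the holes; the keys drawn are the pigeons.
To avoid 5 of any one tag, the worst case takes at most 4 of each tag, or every key of a tag that has fewer than 4.
That gives 2 + 4 + 1 + 2 + 4 + 2 + 4 + 1 + 4 + 4 + 4 = 32 keys with no tag reaching 5.
The next key forces some tag to 5, so 32 + 1 = 33.

33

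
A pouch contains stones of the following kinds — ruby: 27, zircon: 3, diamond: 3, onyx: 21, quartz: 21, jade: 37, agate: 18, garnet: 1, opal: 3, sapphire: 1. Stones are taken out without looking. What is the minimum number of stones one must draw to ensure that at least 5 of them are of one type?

An adversary could hand out at most 4 stones per type (5 types run out sooner): 4 + 3 + 3 + 4 + 4 + 4 + 4 + 1 + 3 + 1 = 31 stones and still no type has 5.
One more stone lands in a type already at 4, so 32 draws are enough and 31 are not.

32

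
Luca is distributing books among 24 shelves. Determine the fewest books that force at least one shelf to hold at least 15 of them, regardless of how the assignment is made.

With 336 books one could put exactly 14 in each of the 24 shelves, and no shelf would reach 15.
One more book must land in a shelf that already has 14, giving it 15.
So 24 × 14 + 1 = 337 books are required.

337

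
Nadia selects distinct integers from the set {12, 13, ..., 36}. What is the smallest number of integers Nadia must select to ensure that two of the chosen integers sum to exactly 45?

A set avoiding the sum 45 can contain at most one of each pair {x, 45−x}, plus the 3 elements whose complement lies outside the range.
The integers 23, …, 36 (14 of them) are such a set: any two sum to at least 23+24 = 47 > 45.
By pigeonhole, any 15th integer completes one of the 11 pairs, so 15 choices force a sum of 45.

15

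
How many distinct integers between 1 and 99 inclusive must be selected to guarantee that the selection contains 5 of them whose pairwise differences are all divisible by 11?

Integers whose pairwise differences are multiples of 11 are exactly those sharing a remainder mod 11. The 11 residue classes mod 11 are the pigeonholes.
With 44 integers one could put 4 in each residue class and have no class reach 5.
The 45th integer pushes some class to 5, so 11·4 + 1 = 45.

45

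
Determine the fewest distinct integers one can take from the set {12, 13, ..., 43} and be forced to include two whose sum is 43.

23

Group the elements by complementary pair {x, 43−x}: {12,31}, {13,30}, {14,29}, …, giving 10 two-element pairs and 12 integers whose partner 43−x falls outside [12,43].
Treating each of those 22 groups as a pigeonhole, one can pick one integer per group — 22 integers — with no two summing to 43.
The 23rd integer lands in an occupied pair, forcing a sum of 43.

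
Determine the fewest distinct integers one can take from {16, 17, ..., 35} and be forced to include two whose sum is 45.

14

Two chosen integers sum to 45 exactly when both halves of some pair {x, 45−x} with 16 ≤ x ≤ 45−x ≤ 29 are chosen — 7 such pairs.
The remaining 6 elements (those with no distinct partner in range) can never complete a 45-sum, so the worst case takes all of them and one from each pair: 6 + 7 = 13.
By pigeonhole, the 14th integer has to be the second member of some pair, so 13 + 1 = 14.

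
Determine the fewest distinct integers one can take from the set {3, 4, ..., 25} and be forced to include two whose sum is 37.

Group the elements by complementary pair {x, 37−x}: {12,25}, {13,24}, {14,23}, …, giving 7 two-element pairs and 9 integers whose partner 37−x falls outside [3,25].
Treating each of those 16 groups as a pigeonhole, one can pick one integer per group — 16 integers — with no two summing to 37.
The 17th integer lands in an occupied pair, forcing a sum of 37.

17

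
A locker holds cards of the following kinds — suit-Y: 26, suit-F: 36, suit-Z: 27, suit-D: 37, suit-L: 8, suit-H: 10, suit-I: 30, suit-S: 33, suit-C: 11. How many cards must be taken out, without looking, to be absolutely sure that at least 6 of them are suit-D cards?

In the worst case for collecting suit-D cards, every non-suit-D card comes out first.
There are 26 + 36 + 27 + 8 + 10 + 30 + 33 + 11 = 181 non-suit-D cards altogether.
After those, each further card must be suit-D, so 181 + 6 = 187 draws guarantee 6 suit-D cards.

187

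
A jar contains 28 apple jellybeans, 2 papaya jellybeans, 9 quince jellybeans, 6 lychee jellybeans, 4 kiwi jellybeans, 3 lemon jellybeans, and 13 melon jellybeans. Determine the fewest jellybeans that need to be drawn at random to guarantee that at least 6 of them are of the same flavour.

An adversary could hand out at most 5 jellybeans per flavour (papaya, kiwi, lemon run out sooner): 5 + 2 + 5 + 5 + 4 + 3 + 5 = 29 jellybeans and still no flavour has 6.
By pigeonhole, one more jellybean lands in a flavour already at 5, so 30 draws are enough and 29 are not.

30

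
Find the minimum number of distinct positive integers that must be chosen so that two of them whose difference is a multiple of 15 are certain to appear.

16

Integers whose pairwise differences are multiples of 15 are exactly those sharing a remainder mod 15. Pigeonhole: the 15 residue classes mod 15 are the pigeonholes.
With 15 integers one could put 1 in each residue class and have no class reach 2.
The 16th integer pushes some class to 2, so 15·1 + 1 = 16.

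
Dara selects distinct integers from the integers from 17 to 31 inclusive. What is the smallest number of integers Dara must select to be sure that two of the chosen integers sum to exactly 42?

A set avoiding the sum 42 can contain at most one of each pair {x, 42−x}, plus the 7 elements whose complement lies outside the range or equal to its own complement.
The integers 21, …, 31 (11 of them) are such a set: any two sum to at least 21+22 = 43 > 42.
Any 12th integer completes one of the 4 pairs, so 12 choices force a sum of 42.

12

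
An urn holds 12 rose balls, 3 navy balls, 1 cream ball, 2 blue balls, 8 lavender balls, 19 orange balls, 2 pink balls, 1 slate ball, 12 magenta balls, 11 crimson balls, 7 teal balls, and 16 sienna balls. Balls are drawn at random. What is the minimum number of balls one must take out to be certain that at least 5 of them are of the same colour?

An adversary could hand out at most 4 balls per colour (5 colours run out sooner): 4 + 3 + 1 + 2 + 4 + 4 + 2 + 1 + 4 + 4 + 4 + 4 = 37 balls and still no colour has 5.
One more ball lands in a colour already at 4, so 38 draws are enough and 37 are not.

38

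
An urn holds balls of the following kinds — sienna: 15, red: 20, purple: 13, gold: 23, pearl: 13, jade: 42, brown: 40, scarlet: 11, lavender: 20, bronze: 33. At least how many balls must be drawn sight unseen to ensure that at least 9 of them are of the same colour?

Pigeonhole: the 10 colours are the holes; the balls drawn are the pigeons.
To avoid 9 of any one colour, the worst case takes at most 8 of each colour.
That gives 8 + 8 + 8 + 8 + 8 + 8 + 8 + 8 + 8 + 8 = 80 balls with no colour reaching 9.
The next ball forces some colour to 9, so 80 + 1 = 81.

81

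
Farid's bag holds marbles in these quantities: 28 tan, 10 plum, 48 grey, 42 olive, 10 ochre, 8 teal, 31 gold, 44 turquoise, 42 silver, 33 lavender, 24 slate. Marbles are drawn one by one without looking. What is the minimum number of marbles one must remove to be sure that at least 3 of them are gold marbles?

In the worst case for collecting gold marbles, every non-gold marble comes out first.
There are 28 + 10 + 48 + 42 + 10 + 8 + 44 + 42 + 33 + 24 = 289 non-gold marbles altogether.
After those, each further marble must be gold, so 289 + 3 = 292 draws guarantee 3 gold marbles.

292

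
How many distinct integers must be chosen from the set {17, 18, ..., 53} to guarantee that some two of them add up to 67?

Group the elements by complementary pair {x, 67−x}: {17,50}, {18,49}, {19,48}, …, giving 17 two-element pairs and 3 integers whose partner 67−x falls outside [17,53].
By pigeonhole, treating each of those 20 groups as a pigeonhole, one can pick one integer per group — 20 integers — with no two summing to 67.
The 21st integer lands in an occupied pair, forcing a sum of 67.

21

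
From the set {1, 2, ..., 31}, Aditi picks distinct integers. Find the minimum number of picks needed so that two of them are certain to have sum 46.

24

Group the elements by complementary pair {x, 46−x}: {15,31}, {16,30}, {17,29}, …, giving 8 two-element pairs, the single value 23 (it cannot pair with itself since the integers are distinct), and 14 integers whose partner 46−x falls outside [1,31].
Treating each of those 23 groups as a pigeonhole, one can pick one integer per group — 23 integers — with no two summing to 46.
The 24th integer lands in an occupied pair, forcing a sum of 46.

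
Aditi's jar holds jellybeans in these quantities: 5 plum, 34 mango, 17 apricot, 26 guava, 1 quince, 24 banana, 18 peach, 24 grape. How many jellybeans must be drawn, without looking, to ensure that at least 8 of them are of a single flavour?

Pigeonhole: put each drawn jellybean into a box by flavour. The largest draw with every box below 8 takes min(count, 7) from each flavour; flavours with fewer than 7 contribute all they have.
Σ min(cᵢ, 7) = 5 + 7 + 7 + 7 + 1 + 7 + 7 + 7 = 48.
Draw number 48 + 1 = 49 must push one box to 8.

49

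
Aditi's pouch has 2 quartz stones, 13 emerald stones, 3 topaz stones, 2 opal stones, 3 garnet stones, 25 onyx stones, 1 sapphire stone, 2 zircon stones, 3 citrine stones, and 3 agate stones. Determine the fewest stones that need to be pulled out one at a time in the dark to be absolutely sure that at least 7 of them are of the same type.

32

An adversary could hand out at most 6 stones per type (8 types run out sooner): 2 + 6 + 3 + 2 + 3 + 6 + 1 + 2 + 3 + 3 = 31 stones and still no type has 7.
Pigeonhole: one more stone lands in a type already at 6, so 32 draws are enough and 31 are not.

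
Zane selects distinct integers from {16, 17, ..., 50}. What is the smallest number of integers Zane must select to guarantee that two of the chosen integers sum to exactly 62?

21

A set avoiding the sum 62 can contain at most one of each pair {x, 62−x}, plus the 5 elements whose complement lies outside the range or equal to its own complement.
The integers 31, …, 50 (20 of them) are such a set: any two sum to at least 31+32 = 63 > 62.
Any 21st integer completes one of the 15 pairs, so 21 choices force a sum of 62.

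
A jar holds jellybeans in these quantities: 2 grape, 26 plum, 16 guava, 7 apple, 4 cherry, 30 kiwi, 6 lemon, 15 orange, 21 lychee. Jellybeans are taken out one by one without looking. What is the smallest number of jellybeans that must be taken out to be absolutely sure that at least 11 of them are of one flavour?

70

Pigeonhole: put each drawn jellybean into a box by flavour. The largest draw with every box below 11 takes min(count, 10) from each flavour; flavours with fewer than 10 contribute all they have.
Σ min(cᵢ, 10) = 2 + 10 + 10 + 7 + 4 + 10 + 6 + 10 + 10 = 69.
Draw number 69 + 1 = 70 must push one box to 11.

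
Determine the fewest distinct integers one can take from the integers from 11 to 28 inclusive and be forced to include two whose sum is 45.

13

Two chosen integers sum to 45 exactly when both halves of some pair {x, 45−x} with 17 ≤ x ≤ 45−x ≤ 28 are chosen — 6 such pairs.
The remaining 6 elements (those with no distinct partner in range) can never complete a 45-sum, so the worst case takes all of them and one from each pair: 6 + 6 = 12.
By pigeonhole, the 13th integer has to be the second member of some pair, so 12 + 1 = 13.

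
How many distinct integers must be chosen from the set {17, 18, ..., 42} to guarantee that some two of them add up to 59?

14

A set avoiding the sum 59 can contain at most one of each pair {x, 59−x}.
The integers 30, …, 42 (13 of them) are such a set: any two sum to at least 30+31 = 61 > 59.
Any 14th integer completes one of the 13 pairs, so 14 choices force a sum of 59.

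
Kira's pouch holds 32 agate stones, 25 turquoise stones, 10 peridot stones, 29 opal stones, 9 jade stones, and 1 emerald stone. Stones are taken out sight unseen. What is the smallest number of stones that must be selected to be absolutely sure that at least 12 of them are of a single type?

The 6 types are the holes; the stones drawn are the pigeons.
To avoid 12 of any one type, the worst case takes at most 11 of each type, or every stone of a type that has fewer than 11.
That gives 11 + 11 + 10 + 11 + 9 + 1 = 53 stones with no type reaching 12.
The next stone forces some type to 12, so 53 + 1 = 54.

54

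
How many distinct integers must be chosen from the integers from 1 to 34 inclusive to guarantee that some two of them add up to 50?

A set avoiding the sum 50 can contain at most one of each pair {x, 50−x}, plus the 16 elements whose complement lies outside the range or equal to its own complement.
The integers 1, …, 25 (25 of them) are such a set: any two sum to at least 1+2 = 3 and at most 24+25 = 49 < 50.
Any 26th integer completes one of the 9 pairs, so 26 choices force a sum of 50.

26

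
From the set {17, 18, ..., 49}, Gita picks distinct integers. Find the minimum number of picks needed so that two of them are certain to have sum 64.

19

Group the elements by complementary pair {x, 64−x}: {17,47}, {18,46}, {19,45}, …, giving 15 two-element pairs, the single value 32 (it cannot pair with itself since the integers are distinct), and 2 integers whose partner 64−x falls outside [17,49].
Treating each of those 18 groups as a pigeonhole, one can pick one integer per group — 18 integers — with no two summing to 64.
The 19th integer lands in an occupied pair, forcing a sum of 64.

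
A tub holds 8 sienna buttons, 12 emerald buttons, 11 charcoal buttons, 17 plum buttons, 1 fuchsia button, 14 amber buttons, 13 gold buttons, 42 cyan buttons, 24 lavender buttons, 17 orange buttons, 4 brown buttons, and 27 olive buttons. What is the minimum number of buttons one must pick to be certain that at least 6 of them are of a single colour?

56

By pigeonhole, the 12 colours are the holes; the buttons drawn are the pigeons.
To avoid 6 of any one colour, the worst case takes at most 5 of each colour, or every button of a colour that has fewer than 5.
That gives 5 + 5 + 5 + 5 + 1 + 5 + 5 + 5 + 5 + 5 + 4 + 5 = 55 buttons with no colour reaching 6.
The next button forces some colour to 6, so 55 + 1 = 56.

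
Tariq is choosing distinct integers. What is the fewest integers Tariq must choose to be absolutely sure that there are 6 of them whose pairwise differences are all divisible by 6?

Integers whose pairwise differences are multiples of 6 are exactly those sharing a remainder mod 6. The 6 residue classes mod 6 are the pigeonholes.
With 30 integers one could put 5 in each residue class and have no class reach 6.
The 31st integer pushes some class to 6, so 6·5 + 1 = 31.

31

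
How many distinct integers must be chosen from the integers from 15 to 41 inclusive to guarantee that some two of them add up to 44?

21

A set avoiding the sum 44 can contain at most one of each pair {x, 44−x}, plus the 13 elements whose complement lies outside the range or equal to its own complement.
The integers 22, …, 41 (20 of them) are such a set: any two sum to at least 22+23 = 45 > 44.
By the pigeonhole principle, any 21st integer completes one of the 7 pairs, so 21 choices force a sum of 44.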